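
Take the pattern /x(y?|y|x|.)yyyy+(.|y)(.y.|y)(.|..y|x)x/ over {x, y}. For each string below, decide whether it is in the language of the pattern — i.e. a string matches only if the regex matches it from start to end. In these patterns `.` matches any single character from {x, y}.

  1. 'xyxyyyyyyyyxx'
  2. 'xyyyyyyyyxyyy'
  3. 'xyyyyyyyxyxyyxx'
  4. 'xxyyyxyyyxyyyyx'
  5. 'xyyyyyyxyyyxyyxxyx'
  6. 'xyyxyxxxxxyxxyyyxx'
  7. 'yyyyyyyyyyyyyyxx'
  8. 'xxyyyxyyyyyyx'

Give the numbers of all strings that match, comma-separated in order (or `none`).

none

1 → no match
2 → no match — must end with 'x'
3 → no match
4 → no match
5 → no match
6 → no match
7 → no match — must start with 'x'
8 → no match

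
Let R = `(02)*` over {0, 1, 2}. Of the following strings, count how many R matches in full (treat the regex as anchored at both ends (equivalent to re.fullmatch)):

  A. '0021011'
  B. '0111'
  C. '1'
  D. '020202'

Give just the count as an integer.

A → no match
B → no match
C → no match
D → match
Total matched: 1

1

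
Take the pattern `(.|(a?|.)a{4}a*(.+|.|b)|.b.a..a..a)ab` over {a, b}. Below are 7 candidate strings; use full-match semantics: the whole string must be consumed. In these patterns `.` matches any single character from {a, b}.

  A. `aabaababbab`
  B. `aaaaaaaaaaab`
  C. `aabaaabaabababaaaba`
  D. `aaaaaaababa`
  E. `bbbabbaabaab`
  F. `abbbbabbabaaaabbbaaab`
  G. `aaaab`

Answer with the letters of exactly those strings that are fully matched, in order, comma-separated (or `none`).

A → no match
B → match
C → no match — must end with `ab`
D → no match — must end with `ab`
E → match
F → no match
G → no match

B, E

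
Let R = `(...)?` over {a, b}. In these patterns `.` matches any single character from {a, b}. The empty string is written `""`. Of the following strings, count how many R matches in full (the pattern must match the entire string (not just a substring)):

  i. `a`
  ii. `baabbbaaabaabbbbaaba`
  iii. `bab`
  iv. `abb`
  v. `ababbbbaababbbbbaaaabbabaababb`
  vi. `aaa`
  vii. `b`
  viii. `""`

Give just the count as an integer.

4

i → no match
ii → no match
iii → match
iv → match
v → no match
vi → match
vii → no match
viii → match
Total matched: 4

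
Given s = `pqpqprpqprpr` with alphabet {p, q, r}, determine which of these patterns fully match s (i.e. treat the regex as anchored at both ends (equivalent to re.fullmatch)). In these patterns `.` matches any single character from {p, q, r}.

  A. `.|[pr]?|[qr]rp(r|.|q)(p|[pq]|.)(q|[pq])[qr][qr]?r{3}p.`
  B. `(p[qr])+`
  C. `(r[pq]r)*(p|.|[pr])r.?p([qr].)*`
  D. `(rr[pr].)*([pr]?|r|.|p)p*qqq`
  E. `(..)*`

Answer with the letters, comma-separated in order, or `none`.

A → no match
B → match
C → no match
D → no match — must end with `qqq`
E → match

B, E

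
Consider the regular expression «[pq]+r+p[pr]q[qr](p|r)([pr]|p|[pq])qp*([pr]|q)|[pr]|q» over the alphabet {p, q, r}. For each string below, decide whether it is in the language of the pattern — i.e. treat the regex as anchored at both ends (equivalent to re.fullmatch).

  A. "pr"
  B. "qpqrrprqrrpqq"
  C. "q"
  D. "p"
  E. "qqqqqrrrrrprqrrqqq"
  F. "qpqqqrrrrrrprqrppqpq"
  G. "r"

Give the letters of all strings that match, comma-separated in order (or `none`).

B, C, D, E, F, G

A → no match
B → match
C → match
D → match
E → match
F → match
G → match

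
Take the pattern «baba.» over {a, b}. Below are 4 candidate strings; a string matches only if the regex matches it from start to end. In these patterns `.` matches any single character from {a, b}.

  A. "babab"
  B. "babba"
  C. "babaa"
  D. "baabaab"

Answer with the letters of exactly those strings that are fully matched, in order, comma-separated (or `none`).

A. "babab" → match
B. "babba" → no match — must start with "baba"
C. "babaa" → match
D. "baabaab" → no match — must start with "baba"

A, C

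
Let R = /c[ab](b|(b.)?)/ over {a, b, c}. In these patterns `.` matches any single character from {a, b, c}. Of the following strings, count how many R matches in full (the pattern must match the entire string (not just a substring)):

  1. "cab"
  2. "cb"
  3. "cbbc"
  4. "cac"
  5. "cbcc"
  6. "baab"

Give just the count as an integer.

3

1 → match
2 → match
3 → match
4 → no match
5 → no match
6 → no match — must start with "c"
Total matched: 3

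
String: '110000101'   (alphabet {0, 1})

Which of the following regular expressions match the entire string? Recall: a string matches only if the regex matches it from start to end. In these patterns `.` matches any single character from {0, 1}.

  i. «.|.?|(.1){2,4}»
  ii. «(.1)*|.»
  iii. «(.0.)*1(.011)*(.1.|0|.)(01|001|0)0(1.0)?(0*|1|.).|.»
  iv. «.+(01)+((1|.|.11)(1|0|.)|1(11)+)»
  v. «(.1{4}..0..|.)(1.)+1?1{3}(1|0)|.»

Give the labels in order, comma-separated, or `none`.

iv

i → no match
ii → no match
iii → no match
iv → match
v → no match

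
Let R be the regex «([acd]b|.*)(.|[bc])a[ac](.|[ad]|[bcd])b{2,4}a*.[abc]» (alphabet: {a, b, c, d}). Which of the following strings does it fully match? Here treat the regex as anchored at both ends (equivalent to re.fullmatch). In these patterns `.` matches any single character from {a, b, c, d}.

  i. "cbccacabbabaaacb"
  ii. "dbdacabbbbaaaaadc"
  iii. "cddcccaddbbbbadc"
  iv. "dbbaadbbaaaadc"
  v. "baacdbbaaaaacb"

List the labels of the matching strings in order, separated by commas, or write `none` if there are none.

ii, iv, v

i → no match
ii → match
iii → no match
iv → match
v → match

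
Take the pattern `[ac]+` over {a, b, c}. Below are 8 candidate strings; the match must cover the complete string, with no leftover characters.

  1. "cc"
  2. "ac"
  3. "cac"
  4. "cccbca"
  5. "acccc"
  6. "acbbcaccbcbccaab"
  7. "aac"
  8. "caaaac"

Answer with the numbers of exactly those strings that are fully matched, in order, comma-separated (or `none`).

1, 2, 3, 5, 7, 8

1. "cc" → match
2. "ac" → match
3. "cac" → match
4. "cccbca" → no match
5. "acccc" → match
6 → no match
7. "aac" → match
8. "caaaac" → match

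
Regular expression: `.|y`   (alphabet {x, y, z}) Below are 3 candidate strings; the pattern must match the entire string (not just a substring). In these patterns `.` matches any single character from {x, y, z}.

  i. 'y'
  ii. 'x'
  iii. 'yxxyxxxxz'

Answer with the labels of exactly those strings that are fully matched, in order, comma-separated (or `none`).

i, ii

i. 'y' → match
ii. 'x' → match
iii. 'yxxyxxxxz' → no match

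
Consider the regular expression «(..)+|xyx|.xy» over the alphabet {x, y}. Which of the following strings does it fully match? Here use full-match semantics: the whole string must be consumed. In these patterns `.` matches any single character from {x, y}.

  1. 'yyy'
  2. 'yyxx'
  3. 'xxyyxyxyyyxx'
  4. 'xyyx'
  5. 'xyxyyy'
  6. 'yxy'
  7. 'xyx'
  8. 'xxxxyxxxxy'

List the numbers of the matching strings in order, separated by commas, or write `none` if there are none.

1 → no match
2 → match
3 → match
4 → match
5 → match
6 → match
7 → match
8 → match

2, 3, 4, 5, 6, 7, 8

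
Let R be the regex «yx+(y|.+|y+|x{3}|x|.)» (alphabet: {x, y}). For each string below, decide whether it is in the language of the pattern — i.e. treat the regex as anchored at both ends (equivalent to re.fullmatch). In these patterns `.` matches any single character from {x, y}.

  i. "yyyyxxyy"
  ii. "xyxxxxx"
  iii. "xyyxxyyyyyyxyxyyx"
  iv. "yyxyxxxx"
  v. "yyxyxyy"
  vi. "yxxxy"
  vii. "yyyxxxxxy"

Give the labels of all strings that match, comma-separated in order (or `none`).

vi

i → no match — must start with "yx"
ii → no match — must start with "yx"
iii → no match — must start with "yx"
iv → no match — must start with "yx"
v → no match — must start with "yx"
vi → match
vii → no match — must start with "yx"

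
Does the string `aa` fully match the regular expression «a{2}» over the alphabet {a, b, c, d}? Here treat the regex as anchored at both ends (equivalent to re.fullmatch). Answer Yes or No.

Yes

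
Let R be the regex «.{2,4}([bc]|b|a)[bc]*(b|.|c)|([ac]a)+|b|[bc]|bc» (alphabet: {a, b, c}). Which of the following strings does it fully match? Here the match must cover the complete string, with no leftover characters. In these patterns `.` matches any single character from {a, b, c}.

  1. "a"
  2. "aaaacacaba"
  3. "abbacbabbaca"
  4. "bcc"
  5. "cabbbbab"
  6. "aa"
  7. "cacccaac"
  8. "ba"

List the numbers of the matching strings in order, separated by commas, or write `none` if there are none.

1 → no match
2 → no match
3 → no match
4 → no match
5 → no match
6 → match
7 → no match
8 → no match

6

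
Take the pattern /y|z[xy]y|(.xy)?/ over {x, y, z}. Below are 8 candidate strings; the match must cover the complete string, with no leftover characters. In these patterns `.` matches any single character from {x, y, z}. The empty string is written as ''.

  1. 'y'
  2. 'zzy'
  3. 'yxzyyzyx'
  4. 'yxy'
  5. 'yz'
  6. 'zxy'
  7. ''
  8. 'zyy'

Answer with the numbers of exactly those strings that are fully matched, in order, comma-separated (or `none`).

1, 4, 6, 7, 8

1 → match
2 → no match
3 → no match
4 → match
5 → no match
6 → match
7 → match
8 → match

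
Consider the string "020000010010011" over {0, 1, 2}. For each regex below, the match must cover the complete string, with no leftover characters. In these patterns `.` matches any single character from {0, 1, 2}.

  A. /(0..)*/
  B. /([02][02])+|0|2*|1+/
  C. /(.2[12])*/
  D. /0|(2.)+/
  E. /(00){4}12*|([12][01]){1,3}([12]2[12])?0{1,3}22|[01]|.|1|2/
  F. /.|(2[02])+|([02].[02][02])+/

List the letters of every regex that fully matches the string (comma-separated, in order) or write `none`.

A → match
B → no match
C → no match
D → no match
E → no match
F → no match

A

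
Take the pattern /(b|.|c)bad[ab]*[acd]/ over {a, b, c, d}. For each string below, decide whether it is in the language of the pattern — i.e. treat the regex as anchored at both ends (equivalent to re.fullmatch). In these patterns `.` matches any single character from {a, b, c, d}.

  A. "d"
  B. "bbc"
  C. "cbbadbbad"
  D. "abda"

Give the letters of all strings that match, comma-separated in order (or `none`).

none

A → no match
B → no match
C → no match
D → no match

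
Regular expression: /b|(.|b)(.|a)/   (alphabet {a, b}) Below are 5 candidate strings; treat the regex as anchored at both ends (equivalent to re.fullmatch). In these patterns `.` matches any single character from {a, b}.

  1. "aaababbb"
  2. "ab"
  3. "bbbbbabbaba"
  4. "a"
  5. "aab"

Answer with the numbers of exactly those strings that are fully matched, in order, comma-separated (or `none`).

2

1 → no match
2 → match
3 → no match
4 → no match
5 → no match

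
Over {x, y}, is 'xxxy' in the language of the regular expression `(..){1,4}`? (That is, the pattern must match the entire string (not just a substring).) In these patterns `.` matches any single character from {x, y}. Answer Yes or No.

Yes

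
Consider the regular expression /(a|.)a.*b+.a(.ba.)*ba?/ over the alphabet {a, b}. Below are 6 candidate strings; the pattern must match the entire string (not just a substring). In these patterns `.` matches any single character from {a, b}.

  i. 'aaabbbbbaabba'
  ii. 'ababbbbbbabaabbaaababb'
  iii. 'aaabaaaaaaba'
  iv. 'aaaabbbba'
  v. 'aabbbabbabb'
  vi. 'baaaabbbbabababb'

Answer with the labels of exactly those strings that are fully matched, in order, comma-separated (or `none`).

v

i → no match
ii → no match
iii → no match
iv → no match
v → match
vi → no match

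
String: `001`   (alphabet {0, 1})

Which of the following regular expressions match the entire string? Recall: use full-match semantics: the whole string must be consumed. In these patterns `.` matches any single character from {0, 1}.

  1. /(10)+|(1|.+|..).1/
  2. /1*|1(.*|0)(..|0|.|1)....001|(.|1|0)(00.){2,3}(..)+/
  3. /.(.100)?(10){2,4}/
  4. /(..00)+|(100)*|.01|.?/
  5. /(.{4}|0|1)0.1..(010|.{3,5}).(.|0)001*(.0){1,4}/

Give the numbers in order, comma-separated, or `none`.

1 → match
2 → no match
3 → no match — must end with `10`
4 → match
5 → no match — must end with `0`

1, 4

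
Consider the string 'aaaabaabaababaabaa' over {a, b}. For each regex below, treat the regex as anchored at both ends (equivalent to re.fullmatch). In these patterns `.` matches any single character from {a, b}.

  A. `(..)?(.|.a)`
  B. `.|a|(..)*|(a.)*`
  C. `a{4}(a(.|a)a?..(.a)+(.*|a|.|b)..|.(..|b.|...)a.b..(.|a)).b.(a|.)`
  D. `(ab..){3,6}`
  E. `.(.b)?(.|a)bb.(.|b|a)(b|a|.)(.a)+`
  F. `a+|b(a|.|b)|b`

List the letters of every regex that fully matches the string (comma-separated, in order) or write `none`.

A → no match
B → match
C → match
D → no match — must start with 'ab'
E → no match
F → no match

B, C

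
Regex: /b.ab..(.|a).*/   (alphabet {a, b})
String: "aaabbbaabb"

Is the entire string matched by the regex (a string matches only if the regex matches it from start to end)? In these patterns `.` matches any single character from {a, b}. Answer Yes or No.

No

Every match must start with "b", but "aaabbbaabb" does not.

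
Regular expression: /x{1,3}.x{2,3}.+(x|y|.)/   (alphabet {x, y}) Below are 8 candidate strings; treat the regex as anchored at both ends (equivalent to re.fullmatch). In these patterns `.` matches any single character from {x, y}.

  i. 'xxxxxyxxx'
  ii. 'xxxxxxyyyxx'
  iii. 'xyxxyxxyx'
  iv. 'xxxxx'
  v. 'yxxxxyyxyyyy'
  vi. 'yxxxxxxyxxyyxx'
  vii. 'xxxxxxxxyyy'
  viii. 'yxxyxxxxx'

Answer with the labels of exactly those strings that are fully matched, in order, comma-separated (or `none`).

i, ii, iii, vii

i → match
ii → match
iii → match
iv → no match
v → no match — must start with 'x'
vi → no match — must start with 'x'
vii → match
viii → no match — must start with 'x'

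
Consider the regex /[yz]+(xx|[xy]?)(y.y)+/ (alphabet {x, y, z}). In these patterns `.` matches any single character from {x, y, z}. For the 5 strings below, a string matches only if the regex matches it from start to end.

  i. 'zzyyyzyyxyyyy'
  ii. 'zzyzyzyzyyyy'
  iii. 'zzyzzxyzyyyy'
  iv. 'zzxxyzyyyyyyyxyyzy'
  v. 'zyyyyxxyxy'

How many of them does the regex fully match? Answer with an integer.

i → match
ii → match
iii → match
iv → no match
v → match
Total matched: 4

4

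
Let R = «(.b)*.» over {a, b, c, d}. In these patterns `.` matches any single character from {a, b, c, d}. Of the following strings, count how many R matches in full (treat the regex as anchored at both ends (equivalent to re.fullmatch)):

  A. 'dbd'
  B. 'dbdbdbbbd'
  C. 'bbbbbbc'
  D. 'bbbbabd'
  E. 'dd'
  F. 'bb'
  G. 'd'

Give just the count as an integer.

A. 'dbd' → match
B. 'dbdbdbbbd' → match
C. 'bbbbbbc' → match
D. 'bbbbabd' → match
E. 'dd' → no match
F. 'bb' → no match
G. 'd' → match
Total matched: 5

5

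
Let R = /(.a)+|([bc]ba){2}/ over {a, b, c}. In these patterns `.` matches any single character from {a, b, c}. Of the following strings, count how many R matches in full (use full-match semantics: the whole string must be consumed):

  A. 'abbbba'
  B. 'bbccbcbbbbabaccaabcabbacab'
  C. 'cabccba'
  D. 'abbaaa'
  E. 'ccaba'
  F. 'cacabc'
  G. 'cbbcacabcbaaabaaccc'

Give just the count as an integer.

0

A → no match
B → no match
C → no match
D → no match
E → no match
F → no match
G → no match
Total matched: 0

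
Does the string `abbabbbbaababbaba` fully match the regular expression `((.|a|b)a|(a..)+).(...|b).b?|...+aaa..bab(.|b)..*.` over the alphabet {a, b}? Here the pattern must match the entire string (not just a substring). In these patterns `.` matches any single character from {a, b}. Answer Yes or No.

No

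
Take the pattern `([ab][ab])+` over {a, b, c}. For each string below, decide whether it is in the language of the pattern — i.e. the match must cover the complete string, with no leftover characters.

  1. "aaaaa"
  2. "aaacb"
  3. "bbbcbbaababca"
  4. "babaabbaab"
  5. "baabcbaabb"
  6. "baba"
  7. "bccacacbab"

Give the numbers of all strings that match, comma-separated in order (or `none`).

4, 6

1 → no match
2 → no match
3 → no match
4 → match
5 → no match
6 → match
7 → no match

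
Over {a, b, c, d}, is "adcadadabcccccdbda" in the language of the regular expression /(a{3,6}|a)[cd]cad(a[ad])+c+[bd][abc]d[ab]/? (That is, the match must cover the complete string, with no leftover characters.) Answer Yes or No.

No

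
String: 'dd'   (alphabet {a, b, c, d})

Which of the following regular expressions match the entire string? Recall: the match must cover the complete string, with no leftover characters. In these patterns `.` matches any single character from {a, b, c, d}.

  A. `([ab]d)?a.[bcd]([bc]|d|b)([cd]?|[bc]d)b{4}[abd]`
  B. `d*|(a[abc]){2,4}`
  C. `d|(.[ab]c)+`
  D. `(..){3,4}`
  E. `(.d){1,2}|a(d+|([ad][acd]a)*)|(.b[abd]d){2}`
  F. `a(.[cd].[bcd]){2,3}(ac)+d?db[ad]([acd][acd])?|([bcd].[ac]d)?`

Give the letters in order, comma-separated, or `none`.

A → no match
B → match
C → no match
D → no match
E → match
F → no match

B, E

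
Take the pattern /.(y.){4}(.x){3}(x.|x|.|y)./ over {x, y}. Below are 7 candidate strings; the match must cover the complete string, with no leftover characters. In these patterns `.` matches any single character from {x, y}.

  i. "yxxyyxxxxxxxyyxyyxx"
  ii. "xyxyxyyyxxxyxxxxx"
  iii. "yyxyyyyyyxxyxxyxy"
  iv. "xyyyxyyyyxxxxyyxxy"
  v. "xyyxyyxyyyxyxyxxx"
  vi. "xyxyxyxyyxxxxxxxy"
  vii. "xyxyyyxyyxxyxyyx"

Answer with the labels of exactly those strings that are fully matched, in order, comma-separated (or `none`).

ii, vi

i → no match
ii → match
iii → no match
iv → no match
v → no match
vi → match
vii → no match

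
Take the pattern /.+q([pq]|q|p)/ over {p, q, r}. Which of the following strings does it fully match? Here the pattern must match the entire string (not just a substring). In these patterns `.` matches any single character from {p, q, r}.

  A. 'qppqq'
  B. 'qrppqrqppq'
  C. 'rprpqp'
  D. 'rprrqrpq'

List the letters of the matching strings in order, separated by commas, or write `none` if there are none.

A. 'qppqq' → match
B. 'qrppqrqppq' → no match
C. 'rprpqp' → match
D. 'rprrqrpq' → no match

A, C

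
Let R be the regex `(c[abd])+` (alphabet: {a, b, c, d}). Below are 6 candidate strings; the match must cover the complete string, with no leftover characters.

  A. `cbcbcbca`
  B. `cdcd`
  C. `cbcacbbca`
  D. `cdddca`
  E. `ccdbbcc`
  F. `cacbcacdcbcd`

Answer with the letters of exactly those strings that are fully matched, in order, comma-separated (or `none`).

A, B, F

A → match
B → match
C → no match
D → no match
E → no match
F → match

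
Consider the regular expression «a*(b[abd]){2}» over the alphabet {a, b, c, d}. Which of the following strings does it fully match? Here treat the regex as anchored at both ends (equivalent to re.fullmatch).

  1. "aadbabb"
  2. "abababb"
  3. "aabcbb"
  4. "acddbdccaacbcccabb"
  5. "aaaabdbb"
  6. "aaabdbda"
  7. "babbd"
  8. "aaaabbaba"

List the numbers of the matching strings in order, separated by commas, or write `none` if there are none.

5

1 → no match
2 → no match
3 → no match
4 → no match
5 → match
6 → no match
7 → no match
8 → no match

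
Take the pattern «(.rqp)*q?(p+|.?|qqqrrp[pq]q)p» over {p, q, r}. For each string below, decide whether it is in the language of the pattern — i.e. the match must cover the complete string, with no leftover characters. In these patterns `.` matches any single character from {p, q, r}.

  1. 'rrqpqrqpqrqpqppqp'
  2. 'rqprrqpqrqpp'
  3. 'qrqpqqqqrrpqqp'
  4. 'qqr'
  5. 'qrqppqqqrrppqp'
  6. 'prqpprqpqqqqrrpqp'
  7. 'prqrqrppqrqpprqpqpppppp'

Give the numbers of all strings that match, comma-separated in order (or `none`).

3

1 → no match
2. 'rqprrqpqrqpp' → no match
3 → match
4. 'qqr' → no match — must end with 'p'
5 → no match
6 → no match
7 → no match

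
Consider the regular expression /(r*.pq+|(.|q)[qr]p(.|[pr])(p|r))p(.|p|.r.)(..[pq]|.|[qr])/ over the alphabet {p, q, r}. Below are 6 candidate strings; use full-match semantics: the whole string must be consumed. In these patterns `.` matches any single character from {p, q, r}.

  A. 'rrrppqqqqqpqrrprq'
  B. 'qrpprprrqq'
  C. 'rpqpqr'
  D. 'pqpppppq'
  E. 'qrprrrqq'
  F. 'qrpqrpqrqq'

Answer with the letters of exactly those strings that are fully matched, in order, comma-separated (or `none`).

A, B, C, D, F

A → match
B. 'qrpprprrqq' → match
C. 'rpqpqr' → match
D. 'pqpppppq' → match
E. 'qrprrrqq' → no match
F. 'qrpqrpqrqq' → match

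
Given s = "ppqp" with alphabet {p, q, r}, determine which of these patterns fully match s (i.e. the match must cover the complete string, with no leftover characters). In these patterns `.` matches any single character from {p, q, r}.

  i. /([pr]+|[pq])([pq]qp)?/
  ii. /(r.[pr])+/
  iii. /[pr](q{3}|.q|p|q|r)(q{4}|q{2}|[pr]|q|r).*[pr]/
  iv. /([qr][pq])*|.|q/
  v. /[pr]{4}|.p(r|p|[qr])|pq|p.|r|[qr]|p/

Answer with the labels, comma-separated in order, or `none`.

i → match
ii → no match — must start with "r"
iii → match
iv → no match
v → no match

i, iii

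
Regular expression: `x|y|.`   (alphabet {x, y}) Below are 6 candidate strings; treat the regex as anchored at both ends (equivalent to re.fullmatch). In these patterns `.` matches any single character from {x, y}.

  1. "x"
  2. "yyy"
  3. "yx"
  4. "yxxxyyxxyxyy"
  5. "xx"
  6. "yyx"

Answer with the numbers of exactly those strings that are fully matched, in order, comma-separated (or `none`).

1. "x" → match
2. "yyy" → no match
3. "yx" → no match
4. "yxxxyyxxyxyy" → no match
5. "xx" → no match
6. "yyx" → no match

1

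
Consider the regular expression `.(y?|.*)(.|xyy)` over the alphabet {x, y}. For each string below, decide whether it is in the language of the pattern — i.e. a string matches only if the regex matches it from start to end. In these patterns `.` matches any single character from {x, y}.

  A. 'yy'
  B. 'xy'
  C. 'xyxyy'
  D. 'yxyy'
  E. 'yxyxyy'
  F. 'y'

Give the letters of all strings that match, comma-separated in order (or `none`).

A → match
B → match
C → match
D → match
E → match
F → no match

A, B, C, D, E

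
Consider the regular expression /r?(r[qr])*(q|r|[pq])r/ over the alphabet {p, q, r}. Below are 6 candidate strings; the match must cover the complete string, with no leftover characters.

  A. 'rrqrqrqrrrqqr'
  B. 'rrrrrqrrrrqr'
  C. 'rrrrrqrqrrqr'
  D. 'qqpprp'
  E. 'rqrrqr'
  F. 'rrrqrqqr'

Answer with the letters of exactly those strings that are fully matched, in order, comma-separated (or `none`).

A, B, C, E, F

A → match
B. 'rrrrrqrrrrqr' → match
C. 'rrrrrqrqrrqr' → match
D. 'qqpprp' → no match — must end with 'r'
E. 'rqrrqr' → match
F. 'rrrqrqqr' → match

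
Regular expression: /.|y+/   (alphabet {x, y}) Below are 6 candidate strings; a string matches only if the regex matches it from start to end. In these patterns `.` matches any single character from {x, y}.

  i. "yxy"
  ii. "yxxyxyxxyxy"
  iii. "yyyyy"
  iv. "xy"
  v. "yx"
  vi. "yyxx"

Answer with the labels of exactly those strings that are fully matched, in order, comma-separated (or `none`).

i → no match
ii → no match
iii → match
iv → no match
v → no match
vi → no match

iii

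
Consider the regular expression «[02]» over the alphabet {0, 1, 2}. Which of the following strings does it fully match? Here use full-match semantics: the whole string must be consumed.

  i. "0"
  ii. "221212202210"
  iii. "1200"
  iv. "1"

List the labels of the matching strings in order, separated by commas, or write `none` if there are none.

i → match
ii → no match
iii → no match
iv → no match

i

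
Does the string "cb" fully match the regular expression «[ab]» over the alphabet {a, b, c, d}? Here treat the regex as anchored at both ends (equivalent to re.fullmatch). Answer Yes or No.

No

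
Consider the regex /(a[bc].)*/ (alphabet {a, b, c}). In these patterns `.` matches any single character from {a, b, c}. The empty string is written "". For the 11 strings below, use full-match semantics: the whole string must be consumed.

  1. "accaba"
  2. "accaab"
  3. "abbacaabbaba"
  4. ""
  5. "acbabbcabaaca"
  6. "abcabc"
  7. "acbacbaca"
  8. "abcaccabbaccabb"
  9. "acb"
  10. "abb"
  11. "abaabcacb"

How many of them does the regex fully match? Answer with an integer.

1 → match
2 → no match
3 → match
4 → match
5 → no match
6 → match
7 → match
8 → match
9 → match
10 → match
11 → match
Total matched: 9

9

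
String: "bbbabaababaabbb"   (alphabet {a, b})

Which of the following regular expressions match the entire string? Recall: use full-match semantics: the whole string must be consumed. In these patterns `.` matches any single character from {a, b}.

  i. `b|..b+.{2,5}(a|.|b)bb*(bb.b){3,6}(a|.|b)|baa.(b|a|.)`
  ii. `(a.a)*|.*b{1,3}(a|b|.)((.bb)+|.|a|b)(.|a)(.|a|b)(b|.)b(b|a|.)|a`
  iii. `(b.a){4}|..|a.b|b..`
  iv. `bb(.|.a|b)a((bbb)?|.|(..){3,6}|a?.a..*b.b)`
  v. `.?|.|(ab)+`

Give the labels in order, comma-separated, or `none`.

ii, iv

i → no match
ii → match
iii → no match
iv → match
v → no match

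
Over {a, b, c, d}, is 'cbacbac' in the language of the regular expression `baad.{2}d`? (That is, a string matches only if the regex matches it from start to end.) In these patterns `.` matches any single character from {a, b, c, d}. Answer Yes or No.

No

Every match must start with 'baad', but 'cbacbac' does not.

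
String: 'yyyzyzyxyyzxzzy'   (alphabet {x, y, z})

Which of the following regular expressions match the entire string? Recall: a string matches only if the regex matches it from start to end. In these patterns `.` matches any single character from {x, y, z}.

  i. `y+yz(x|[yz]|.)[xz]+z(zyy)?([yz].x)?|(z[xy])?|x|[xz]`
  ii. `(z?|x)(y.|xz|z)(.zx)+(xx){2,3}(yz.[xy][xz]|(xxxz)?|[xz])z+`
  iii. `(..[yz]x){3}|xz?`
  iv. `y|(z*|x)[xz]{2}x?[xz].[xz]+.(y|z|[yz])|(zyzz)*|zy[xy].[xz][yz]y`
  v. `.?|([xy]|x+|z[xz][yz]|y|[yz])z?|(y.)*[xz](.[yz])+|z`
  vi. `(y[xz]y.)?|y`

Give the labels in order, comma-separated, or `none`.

v

i → no match
ii → no match — must end with 'z'
iii → no match
iv → no match
v → match
vi → no match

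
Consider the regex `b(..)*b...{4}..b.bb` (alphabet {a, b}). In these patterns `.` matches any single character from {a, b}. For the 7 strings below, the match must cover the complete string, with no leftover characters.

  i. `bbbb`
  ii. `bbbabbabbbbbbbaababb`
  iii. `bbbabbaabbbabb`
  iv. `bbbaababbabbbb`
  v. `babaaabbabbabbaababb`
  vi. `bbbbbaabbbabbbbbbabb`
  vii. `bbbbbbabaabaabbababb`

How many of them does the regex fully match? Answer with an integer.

i → no match
ii → match
iii → match
iv → match
v → match
vi → match
vii → match
Total matched: 6

6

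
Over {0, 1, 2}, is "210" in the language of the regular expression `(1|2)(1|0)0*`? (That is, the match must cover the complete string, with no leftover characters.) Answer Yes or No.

Yes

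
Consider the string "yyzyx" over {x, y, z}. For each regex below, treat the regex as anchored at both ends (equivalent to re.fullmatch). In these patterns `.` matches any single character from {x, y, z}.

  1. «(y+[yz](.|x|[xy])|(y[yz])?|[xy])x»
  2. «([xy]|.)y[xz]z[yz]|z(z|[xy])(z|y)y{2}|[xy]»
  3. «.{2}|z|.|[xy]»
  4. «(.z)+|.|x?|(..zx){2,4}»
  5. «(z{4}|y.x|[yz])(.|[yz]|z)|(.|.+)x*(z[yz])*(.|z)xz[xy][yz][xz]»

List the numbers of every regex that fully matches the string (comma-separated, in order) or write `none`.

1

1 → match
2 → no match
3 → no match
4 → no match
5 → no match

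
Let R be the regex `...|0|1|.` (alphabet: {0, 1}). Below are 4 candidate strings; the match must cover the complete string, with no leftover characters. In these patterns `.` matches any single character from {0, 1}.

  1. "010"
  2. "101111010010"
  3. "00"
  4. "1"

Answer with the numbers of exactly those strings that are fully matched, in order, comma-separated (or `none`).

1, 4

1 → match
2 → no match
3 → no match
4 → match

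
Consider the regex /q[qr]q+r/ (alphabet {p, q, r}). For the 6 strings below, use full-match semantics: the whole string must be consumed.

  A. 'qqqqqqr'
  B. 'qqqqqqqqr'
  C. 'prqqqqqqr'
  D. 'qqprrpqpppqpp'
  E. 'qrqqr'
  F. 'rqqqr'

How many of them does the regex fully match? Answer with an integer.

A → match
B → match
C → no match — must start with 'q'
D → no match — must end with 'qr'
E → match
F → no match — must start with 'q'
Total matched: 3

3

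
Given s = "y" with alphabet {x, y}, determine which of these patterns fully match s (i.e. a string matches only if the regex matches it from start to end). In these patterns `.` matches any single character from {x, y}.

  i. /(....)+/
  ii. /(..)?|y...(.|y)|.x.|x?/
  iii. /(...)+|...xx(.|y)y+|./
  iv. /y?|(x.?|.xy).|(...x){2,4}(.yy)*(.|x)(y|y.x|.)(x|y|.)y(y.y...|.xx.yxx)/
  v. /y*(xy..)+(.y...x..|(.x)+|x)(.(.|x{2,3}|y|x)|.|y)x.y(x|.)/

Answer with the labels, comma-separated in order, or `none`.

i → no match
ii → no match
iii → match
iv → match
v → no match

iii, iv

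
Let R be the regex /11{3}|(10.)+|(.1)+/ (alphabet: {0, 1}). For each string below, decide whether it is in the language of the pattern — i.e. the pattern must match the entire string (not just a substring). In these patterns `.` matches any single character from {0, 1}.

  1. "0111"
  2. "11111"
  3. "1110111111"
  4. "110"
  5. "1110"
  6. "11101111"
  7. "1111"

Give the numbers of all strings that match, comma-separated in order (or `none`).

1, 7

1. "0111" → match
2. "11111" → no match
3. "1110111111" → no match
4. "110" → no match
5. "1110" → no match
6. "11101111" → no match
7. "1111" → match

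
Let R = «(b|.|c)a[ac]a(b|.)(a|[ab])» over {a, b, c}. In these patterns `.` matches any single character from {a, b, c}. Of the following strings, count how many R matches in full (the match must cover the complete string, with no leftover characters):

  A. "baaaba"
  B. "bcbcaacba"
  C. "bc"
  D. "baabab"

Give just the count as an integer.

A. "baaaba" → match
B. "bcbcaacba" → no match
C. "bc" → no match
D. "baabab" → no match
Total matched: 1

1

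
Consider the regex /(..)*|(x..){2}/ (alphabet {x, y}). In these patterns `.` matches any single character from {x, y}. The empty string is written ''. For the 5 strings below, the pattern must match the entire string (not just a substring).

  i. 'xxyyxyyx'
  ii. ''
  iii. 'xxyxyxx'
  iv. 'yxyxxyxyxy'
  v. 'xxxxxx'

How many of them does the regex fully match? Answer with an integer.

4

i. 'xxyyxyyx' → match
ii. '' → match
iii. 'xxyxyxx' → no match
iv. 'yxyxxyxyxy' → match
v. 'xxxxxx' → match
Total matched: 4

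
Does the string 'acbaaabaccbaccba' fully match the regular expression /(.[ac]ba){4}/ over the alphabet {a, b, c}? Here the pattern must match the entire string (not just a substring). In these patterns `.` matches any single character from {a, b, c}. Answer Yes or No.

Yes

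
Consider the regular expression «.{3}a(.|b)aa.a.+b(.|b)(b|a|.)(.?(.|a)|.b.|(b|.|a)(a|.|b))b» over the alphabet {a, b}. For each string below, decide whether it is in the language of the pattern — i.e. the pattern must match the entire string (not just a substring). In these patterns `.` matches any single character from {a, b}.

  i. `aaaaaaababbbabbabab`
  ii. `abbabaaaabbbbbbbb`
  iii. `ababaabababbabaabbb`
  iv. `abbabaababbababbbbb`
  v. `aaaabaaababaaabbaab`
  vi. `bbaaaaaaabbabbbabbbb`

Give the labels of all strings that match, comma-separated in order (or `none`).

i → match
ii → match
iii → no match
iv → match
v → no match
vi → match

i, ii, iv, vi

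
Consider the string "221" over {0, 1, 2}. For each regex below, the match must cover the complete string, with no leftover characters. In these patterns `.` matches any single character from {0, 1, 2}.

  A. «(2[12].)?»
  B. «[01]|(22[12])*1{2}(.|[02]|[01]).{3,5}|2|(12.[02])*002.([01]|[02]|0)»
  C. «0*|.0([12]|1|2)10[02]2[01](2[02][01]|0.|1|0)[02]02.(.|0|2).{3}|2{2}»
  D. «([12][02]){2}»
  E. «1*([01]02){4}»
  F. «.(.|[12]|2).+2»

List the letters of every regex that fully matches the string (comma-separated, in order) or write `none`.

A

A → match
B → no match
C → no match
D → no match
E → no match — must end with "02"
F → no match — must end with "2"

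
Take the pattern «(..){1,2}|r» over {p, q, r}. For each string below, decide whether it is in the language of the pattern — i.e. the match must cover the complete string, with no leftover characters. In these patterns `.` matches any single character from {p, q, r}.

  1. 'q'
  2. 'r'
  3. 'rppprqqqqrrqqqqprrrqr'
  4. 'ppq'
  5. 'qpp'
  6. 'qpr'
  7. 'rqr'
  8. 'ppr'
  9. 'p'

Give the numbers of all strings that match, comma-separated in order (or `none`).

2

1 → no match
2 → match
3 → no match
4 → no match
5 → no match
6 → no match
7 → no match
8 → no match
9 → no match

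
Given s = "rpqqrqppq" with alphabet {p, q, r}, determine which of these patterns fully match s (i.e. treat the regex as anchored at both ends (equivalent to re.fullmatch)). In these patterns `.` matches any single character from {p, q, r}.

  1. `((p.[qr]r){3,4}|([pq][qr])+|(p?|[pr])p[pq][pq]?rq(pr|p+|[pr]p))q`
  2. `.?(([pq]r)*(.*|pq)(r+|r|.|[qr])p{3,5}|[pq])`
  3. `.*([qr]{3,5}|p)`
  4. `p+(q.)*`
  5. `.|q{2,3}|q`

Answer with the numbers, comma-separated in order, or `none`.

1

1 → match
2 → no match
3 → no match
4 → no match — must start with "p"
5 → no match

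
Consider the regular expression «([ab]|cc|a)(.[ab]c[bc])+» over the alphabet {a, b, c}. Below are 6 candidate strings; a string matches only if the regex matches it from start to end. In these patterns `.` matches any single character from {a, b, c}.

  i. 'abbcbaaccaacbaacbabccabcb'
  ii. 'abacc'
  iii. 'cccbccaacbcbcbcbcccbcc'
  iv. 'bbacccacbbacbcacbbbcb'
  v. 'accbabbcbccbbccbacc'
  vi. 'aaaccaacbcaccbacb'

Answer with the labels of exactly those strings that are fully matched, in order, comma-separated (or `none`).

i, ii, iii, iv, vi

i → match
ii. 'abacc' → match
iii → match
iv → match
v → no match
vi → match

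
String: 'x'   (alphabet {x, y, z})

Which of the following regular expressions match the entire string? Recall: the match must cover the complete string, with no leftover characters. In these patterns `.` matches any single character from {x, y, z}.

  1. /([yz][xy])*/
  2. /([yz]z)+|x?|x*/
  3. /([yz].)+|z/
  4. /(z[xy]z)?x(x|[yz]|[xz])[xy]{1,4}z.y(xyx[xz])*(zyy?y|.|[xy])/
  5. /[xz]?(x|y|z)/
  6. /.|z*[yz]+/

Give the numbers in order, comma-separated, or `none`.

1 → no match
2 → match
3 → no match
4 → no match
5 → match
6 → match

2, 5, 6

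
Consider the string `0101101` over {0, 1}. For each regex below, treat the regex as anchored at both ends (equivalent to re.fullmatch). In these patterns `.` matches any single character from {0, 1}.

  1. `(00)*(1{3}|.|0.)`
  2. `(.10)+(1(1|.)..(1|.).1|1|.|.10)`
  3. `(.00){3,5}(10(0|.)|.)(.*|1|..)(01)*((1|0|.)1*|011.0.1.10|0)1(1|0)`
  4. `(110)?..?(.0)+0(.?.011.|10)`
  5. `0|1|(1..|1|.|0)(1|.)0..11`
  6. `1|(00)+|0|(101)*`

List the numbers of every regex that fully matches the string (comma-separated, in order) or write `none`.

2

1 → no match
2 → match
3 → no match
4 → no match
5 → no match
6 → no match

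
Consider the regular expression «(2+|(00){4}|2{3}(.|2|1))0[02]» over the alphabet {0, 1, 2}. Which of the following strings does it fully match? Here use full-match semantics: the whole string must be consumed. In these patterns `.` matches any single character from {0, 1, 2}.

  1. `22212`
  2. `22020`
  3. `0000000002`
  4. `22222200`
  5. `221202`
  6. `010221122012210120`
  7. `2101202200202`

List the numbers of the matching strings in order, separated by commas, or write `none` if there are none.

3, 4

1 → no match
2 → no match
3 → match
4 → match
5 → no match
6 → no match
7 → no match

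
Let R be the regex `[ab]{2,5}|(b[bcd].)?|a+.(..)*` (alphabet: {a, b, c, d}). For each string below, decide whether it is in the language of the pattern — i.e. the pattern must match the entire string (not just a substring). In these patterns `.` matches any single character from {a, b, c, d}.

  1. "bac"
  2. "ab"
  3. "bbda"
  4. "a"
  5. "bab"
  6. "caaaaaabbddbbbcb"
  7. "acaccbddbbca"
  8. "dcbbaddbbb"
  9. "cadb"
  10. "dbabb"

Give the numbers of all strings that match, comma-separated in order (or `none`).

2, 5, 7

1 → no match
2 → match
3 → no match
4 → no match
5 → match
6 → no match
7 → match
8 → no match
9 → no match
10 → no match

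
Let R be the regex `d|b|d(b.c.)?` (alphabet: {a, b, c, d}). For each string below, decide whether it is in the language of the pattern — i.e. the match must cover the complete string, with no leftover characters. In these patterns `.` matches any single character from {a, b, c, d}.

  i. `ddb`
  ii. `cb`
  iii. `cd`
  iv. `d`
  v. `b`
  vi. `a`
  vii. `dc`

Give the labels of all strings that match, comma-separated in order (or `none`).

i → no match
ii → no match
iii → no match
iv → match
v → match
vi → no match
vii → no match

iv, v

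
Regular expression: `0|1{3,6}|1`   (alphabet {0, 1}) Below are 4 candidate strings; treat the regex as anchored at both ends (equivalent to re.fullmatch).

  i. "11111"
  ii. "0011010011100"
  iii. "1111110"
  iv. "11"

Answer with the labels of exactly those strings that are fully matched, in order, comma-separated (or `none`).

i → match
ii → no match
iii → no match
iv → no match

i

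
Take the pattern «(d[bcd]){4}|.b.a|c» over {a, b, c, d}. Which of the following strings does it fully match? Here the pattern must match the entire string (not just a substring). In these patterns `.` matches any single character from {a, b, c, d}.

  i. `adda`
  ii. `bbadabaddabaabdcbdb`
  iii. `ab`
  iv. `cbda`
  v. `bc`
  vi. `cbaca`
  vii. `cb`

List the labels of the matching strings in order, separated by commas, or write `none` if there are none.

i → no match
ii → no match
iii → no match
iv → match
v → no match
vi → no match
vii → no match

iv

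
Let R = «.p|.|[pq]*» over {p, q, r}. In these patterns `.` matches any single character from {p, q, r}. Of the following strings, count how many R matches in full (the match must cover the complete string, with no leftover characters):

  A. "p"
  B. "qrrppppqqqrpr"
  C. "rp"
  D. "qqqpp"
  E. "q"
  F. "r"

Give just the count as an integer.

A. "p" → match
B → no match
C. "rp" → match
D. "qqqpp" → match
E. "q" → match
F. "r" → match
Total matched: 5

5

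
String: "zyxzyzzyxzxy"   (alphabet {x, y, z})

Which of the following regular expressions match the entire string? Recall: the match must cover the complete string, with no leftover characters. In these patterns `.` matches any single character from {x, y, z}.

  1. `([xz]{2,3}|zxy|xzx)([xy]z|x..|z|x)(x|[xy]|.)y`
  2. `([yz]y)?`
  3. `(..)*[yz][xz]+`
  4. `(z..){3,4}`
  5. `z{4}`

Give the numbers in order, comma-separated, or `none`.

1 → no match
2 → no match
3 → no match
4 → match
5 → no match — must end with "z"

4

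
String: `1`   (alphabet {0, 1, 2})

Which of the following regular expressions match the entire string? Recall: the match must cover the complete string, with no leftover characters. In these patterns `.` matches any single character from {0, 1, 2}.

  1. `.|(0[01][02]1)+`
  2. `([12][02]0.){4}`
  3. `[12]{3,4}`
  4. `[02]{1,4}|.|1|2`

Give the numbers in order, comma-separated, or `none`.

1, 4

1 → match
2 → no match
3 → no match
4 → match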